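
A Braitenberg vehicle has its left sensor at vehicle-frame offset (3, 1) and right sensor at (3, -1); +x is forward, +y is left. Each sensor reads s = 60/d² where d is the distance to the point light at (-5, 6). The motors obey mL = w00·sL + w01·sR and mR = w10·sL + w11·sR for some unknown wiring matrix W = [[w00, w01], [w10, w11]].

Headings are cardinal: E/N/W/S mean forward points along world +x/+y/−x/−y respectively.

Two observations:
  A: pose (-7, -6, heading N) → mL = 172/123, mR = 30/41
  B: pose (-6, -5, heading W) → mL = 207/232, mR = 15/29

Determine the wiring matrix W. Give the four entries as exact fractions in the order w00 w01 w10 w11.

1 1 0 1

obs A: pose=(-7,-6,N) → sL=2/3, sR=30/41, mL=172/123, mR=30/41
obs B: pose=(-6,-5,W) → sL=3/8, sR=15/29, mL=207/232, mR=15/29
sensor matrix S = [[2/3, 30/41], [3/8, 15/29]]; det S = 335/4756
solve [mL_A; mL_B] = S·[w00; w01] and [mR_A; mR_B] = S·[w10; w11]:
  w00 = 1, w01 = 1, w10 = 0, w11 = 1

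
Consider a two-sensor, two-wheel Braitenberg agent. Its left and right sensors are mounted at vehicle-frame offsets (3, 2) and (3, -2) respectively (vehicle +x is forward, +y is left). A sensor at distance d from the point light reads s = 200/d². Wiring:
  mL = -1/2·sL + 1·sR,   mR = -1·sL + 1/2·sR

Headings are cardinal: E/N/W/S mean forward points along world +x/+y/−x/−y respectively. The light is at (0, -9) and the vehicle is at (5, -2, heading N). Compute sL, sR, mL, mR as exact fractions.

left sensor world pos  = (3, 1); dL² = 109
right sensor world pos = (7, 1); dR² = 149
sL = 200/109 = 200/109
sR = 200/149 = 200/149
mL = -1/2·sL + 1·sR = 6900/16241
mR = -1·sL + 1/2·sR = -18900/16241

200/109 200/149 6900/16241 -18900/16241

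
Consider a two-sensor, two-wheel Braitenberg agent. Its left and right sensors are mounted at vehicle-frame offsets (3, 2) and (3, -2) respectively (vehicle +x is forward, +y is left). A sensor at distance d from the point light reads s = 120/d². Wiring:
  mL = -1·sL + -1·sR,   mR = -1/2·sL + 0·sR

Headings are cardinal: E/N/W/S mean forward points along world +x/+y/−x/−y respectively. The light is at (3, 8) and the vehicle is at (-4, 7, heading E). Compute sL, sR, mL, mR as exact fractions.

left sensor world pos  = (-1, 9); dL² = 17
right sensor world pos = (-1, 5); dR² = 25
sL = 120/17 = 120/17
sR = 120/25 = 24/5
mL = -1·sL + -1·sR = -1008/85
mR = -1/2·sL + 0·sR = -60/17

120/17 24/5 -1008/85 -60/17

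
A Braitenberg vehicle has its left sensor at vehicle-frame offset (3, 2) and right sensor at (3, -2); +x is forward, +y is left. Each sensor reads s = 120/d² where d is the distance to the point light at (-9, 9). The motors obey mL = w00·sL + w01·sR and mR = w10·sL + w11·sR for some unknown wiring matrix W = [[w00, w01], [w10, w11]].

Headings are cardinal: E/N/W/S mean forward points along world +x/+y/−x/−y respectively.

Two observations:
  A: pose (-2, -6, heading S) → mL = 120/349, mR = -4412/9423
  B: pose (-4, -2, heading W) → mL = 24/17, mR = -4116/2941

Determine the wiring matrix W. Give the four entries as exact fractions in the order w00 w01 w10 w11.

0 1 -1 -1/2

obs A: pose=(-2,-6,S) → sL=8/27, sR=120/349, mL=120/349, mR=-4412/9423
obs B: pose=(-4,-2,W) → sL=120/173, sR=24/17, mL=24/17, mR=-4116/2941
sensor matrix S = [[8/27, 120/349], [120/173, 24/17]]; det S = 1660928/9237681
solve [mL_A; mL_B] = S·[w00; w01] and [mR_A; mR_B] = S·[w10; w11]:
  w00 = 0, w01 = 1, w10 = -1, w11 = -1/2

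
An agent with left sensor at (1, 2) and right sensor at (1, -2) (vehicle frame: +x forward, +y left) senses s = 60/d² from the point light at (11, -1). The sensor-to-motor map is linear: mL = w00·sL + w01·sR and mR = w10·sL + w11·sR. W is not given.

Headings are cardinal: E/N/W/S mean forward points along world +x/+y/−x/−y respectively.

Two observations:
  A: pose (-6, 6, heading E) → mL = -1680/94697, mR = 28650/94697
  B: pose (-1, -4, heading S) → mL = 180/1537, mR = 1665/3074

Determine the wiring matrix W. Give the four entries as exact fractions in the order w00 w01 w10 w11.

1/2 -1/2 1/2 1

obs A: pose=(-6,6,E) → sL=60/337, sR=60/281, mL=-1680/94697, mR=28650/94697
obs B: pose=(-1,-4,S) → sL=15/29, sR=15/53, mL=180/1537, mR=1665/3074
sensor matrix S = [[60/337, 60/281], [15/29, 15/53]]; det S = -8740800/145549289
solve [mL_A; mL_B] = S·[w00; w01] and [mR_A; mR_B] = S·[w10; w11]:
  w00 = 1/2, w01 = -1/2, w10 = 1/2, w11 = 1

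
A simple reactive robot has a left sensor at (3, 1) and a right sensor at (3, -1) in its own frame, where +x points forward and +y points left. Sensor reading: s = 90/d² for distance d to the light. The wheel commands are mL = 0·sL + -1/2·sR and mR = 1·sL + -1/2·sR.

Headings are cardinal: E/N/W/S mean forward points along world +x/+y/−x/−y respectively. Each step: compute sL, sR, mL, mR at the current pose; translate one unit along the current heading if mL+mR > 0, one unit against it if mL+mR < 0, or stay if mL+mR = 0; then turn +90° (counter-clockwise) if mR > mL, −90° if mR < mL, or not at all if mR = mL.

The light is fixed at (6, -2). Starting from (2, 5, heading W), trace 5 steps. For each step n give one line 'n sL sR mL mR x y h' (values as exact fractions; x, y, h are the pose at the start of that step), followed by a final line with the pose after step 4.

0 18/17 90/113 -45/113 1269/1921 2 5 W
1 45/16 45/26 -45/52 405/208 1 5 S
2 90/53 90/29 -45/29 225/1537 1 4 E
3 9/13 45/53 -45/106 369/1378 0 4 N
4 90/97 10/13 -5/13 685/1261 0 3 W
final -1 3 S

n=0: pose=(2,5,W); sL=18/17, sR=90/113; mL=-45/113, mR=1269/1921; mL+mR=504/1921 → advance +1; mR−mL=18/17 → turn +1·90°
n=1: pose=(1,5,S); sL=45/16, sR=45/26; mL=-45/52, mR=405/208; mL+mR=225/208 → advance +1; mR−mL=45/16 → turn +1·90°
n=2: pose=(1,4,E); sL=90/53, sR=90/29; mL=-45/29, mR=225/1537; mL+mR=-2160/1537 → advance -1; mR−mL=90/53 → turn +1·90°
n=3: pose=(0,4,N); sL=9/13, sR=45/53; mL=-45/106, mR=369/1378; mL+mR=-108/689 → advance -1; mR−mL=9/13 → turn +1·90°
n=4: pose=(0,3,W); sL=90/97, sR=10/13; mL=-5/13, mR=685/1261; mL+mR=200/1261 → advance +1; mR−mL=90/97 → turn +1·90°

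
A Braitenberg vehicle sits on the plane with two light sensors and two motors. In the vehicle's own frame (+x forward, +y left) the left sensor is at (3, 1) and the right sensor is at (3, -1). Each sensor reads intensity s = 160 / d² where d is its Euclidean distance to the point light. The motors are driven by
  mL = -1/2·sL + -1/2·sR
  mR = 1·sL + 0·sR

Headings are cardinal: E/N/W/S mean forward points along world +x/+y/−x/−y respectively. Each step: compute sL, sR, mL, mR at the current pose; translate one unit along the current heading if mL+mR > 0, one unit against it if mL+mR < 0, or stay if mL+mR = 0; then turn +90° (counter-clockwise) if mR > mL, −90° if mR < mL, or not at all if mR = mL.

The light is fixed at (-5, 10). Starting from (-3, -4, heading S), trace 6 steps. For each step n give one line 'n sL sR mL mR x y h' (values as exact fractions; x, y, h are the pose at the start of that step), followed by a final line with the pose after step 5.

n=0: pose=(-3,-4,S); sL=80/149, sR=16/29; mL=-2352/4321, mR=80/149; mL+mR=-32/4321 → advance -1; mR−mL=4672/4321 → turn +1·90°
n=1: pose=(-3,-3,E); sL=160/169, sR=160/221; mL=-2400/2873, mR=160/169; mL+mR=320/2873 → advance +1; mR−mL=5120/2873 → turn +1·90°
n=2: pose=(-2,-3,N); sL=20/13, sR=40/29; mL=-550/377, mR=20/13; mL+mR=30/377 → advance +1; mR−mL=1130/377 → turn +1·90°
n=3: pose=(-2,-2,W); sL=160/169, sR=160/121; mL=-23200/20449, mR=160/169; mL+mR=-3840/20449 → advance -1; mR−mL=42560/20449 → turn +1·90°
n=4: pose=(-1,-2,S); sL=16/25, sR=80/117; mL=-1936/2925, mR=16/25; mL+mR=-64/2925 → advance -1; mR−mL=3808/2925 → turn +1·90°
n=5: pose=(-1,-1,E); sL=160/149, sR=160/193; mL=-27360/28757, mR=160/149; mL+mR=3520/28757 → advance +1; mR−mL=58240/28757 → turn +1·90°

0 80/149 16/29 -2352/4321 80/149 -3 -4 S
1 160/169 160/221 -2400/2873 160/169 -3 -3 E
2 20/13 40/29 -550/377 20/13 -2 -3 N
3 160/169 160/121 -23200/20449 160/169 -2 -2 W
4 16/25 80/117 -1936/2925 16/25 -1 -2 S
5 160/149 160/193 -27360/28757 160/149 -1 -1 E
final 0 -1 N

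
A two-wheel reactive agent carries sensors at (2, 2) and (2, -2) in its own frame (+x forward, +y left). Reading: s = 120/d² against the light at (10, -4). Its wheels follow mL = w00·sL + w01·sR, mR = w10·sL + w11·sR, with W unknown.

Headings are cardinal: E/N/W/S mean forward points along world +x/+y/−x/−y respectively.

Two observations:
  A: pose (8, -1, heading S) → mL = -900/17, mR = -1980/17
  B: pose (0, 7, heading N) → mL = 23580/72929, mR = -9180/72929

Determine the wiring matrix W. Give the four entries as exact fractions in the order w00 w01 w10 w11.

obs A: pose=(8,-1,S) → sL=120, sR=120/17, mL=-900/17, mR=-1980/17
obs B: pose=(0,7,N) → sL=120/313, sR=120/233, mL=23580/72929, mR=-9180/72929
sensor matrix S = [[120, 120/17], [120/313, 120/233]]; det S = 73267200/1239793
solve [mL_A; mL_B] = S·[w00; w01] and [mR_A; mR_B] = S·[w10; w11]:
  w00 = -1/2, w01 = 1, w10 = -1, w11 = 1/2

-1/2 1 -1 1/2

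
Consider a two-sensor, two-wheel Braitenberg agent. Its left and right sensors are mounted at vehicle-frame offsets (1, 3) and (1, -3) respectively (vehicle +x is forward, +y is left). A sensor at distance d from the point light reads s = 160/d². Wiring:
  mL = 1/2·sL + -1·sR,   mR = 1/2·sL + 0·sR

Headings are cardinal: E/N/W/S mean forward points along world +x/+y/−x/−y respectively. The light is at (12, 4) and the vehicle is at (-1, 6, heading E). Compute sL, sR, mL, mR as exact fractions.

160/169 32/29 -3088/4901 80/169

left sensor world pos  = (0, 9); dL² = 169
right sensor world pos = (0, 3); dR² = 145
sL = 160/169 = 160/169
sR = 160/145 = 32/29
mL = 1/2·sL + -1·sR = -3088/4901
mR = 1/2·sL + 0·sR = 80/169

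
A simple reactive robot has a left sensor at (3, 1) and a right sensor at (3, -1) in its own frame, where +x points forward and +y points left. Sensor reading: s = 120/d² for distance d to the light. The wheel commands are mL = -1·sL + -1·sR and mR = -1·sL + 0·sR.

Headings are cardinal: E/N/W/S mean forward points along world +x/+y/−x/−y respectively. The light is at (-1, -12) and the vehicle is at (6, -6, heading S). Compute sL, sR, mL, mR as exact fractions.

120/73 8/3 -944/219 -120/73

left sensor world pos  = (7, -9); dL² = 73
right sensor world pos = (5, -9); dR² = 45
sL = 120/73 = 120/73
sR = 120/45 = 8/3
mL = -1·sL + -1·sR = -944/219
mR = -1·sL + 0·sR = -120/73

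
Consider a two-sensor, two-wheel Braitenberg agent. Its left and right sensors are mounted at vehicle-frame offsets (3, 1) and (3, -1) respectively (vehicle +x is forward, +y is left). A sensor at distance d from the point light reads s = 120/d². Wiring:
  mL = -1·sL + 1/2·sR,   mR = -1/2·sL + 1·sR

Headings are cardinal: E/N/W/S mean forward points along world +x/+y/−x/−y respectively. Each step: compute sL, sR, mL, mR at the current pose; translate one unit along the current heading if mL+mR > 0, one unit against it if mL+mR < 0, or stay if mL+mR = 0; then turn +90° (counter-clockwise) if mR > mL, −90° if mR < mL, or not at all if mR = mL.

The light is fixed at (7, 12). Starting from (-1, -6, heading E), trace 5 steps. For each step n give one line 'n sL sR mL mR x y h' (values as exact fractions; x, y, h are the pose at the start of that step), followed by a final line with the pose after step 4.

n=0: pose=(-1,-6,E); sL=60/157, sR=60/193; mL=-6870/30301, mR=3630/30301; mL+mR=-3240/30301 → advance -1; mR−mL=10500/30301 → turn +1·90°
n=1: pose=(-2,-6,N); sL=24/65, sR=120/289; mL=-3036/18785, mR=4332/18785; mL+mR=1296/18785 → advance +1; mR−mL=7368/18785 → turn +1·90°
n=2: pose=(-2,-5,W); sL=10/39, sR=3/10; mL=-83/780, mR=67/390; mL+mR=17/260 → advance +1; mR−mL=217/780 → turn +1·90°
n=3: pose=(-3,-5,S); sL=120/481, sR=120/521; mL=-33660/250601, mR=26460/250601; mL+mR=-7200/250601 → advance -1; mR−mL=60120/250601 → turn +1·90°
n=4: pose=(-3,-4,E); sL=60/137, sR=60/169; mL=-6030/23153, mR=3150/23153; mL+mR=-2880/23153 → advance -1; mR−mL=9180/23153 → turn +1·90°

0 60/157 60/193 -6870/30301 3630/30301 -1 -6 E
1 24/65 120/289 -3036/18785 4332/18785 -2 -6 N
2 10/39 3/10 -83/780 67/390 -2 -5 W
3 120/481 120/521 -33660/250601 26460/250601 -3 -5 S
4 60/137 60/169 -6030/23153 3150/23153 -3 -4 E
final -4 -4 N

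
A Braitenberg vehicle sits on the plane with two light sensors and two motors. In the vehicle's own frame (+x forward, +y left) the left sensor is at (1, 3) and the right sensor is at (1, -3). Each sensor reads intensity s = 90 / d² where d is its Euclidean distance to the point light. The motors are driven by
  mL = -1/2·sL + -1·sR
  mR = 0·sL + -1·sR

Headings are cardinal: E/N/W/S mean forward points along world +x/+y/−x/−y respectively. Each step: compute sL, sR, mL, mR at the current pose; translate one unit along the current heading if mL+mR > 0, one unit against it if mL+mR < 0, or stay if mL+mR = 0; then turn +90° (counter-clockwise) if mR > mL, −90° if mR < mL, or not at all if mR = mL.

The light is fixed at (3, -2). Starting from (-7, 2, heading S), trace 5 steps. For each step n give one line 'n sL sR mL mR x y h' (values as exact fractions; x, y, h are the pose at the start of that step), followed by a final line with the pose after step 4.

0 45/29 45/89 -6615/5162 -45/89 -7 2 S
1 18/29 18/17 -675/493 -18/17 -7 3 E
2 45/116 9/10 -1269/1160 -9/10 -8 3 N
3 18/29 90/193 -4347/5597 -90/193 -8 2 W
4 45/29 45/89 -6615/5162 -45/89 -7 2 S
final -7 3 E

n=0: pose=(-7,2,S); sL=45/29, sR=45/89; mL=-6615/5162, mR=-45/89; mL+mR=-9225/5162 → advance -1; mR−mL=45/58 → turn +1·90°
n=1: pose=(-7,3,E); sL=18/29, sR=18/17; mL=-675/493, mR=-18/17; mL+mR=-1197/493 → advance -1; mR−mL=9/29 → turn +1·90°
n=2: pose=(-8,3,N); sL=45/116, sR=9/10; mL=-1269/1160, mR=-9/10; mL+mR=-2313/1160 → advance -1; mR−mL=45/232 → turn +1·90°
n=3: pose=(-8,2,W); sL=18/29, sR=90/193; mL=-4347/5597, mR=-90/193; mL+mR=-6957/5597 → advance -1; mR−mL=9/29 → turn +1·90°
n=4: pose=(-7,2,S); sL=45/29, sR=45/89; mL=-6615/5162, mR=-45/89; mL+mR=-9225/5162 → advance -1; mR−mL=45/58 → turn +1·90°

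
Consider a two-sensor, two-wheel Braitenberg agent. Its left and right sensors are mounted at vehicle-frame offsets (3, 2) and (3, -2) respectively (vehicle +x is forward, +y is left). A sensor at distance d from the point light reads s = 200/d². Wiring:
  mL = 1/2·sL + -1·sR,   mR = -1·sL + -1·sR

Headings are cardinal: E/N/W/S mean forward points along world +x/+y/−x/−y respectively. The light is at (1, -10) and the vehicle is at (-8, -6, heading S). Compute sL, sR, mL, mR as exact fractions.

left sensor world pos  = (-6, -9); dL² = 50
right sensor world pos = (-10, -9); dR² = 122
sL = 200/50 = 4
sR = 200/122 = 100/61
mL = 1/2·sL + -1·sR = 22/61
mR = -1·sL + -1·sR = -344/61

4 100/61 22/61 -344/61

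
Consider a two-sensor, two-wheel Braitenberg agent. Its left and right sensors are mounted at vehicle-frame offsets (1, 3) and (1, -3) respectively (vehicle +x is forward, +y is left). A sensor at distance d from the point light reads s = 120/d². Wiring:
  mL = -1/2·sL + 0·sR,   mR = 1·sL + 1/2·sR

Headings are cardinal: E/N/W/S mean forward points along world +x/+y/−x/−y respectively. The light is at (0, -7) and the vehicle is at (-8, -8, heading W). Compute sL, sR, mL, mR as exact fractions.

120/97 24/17 -60/97 3204/1649

left sensor world pos  = (-9, -11); dL² = 97
right sensor world pos = (-9, -5); dR² = 85
sL = 120/97 = 120/97
sR = 120/85 = 24/17
mL = -1/2·sL + 0·sR = -60/97
mR = 1·sL + 1/2·sR = 3204/1649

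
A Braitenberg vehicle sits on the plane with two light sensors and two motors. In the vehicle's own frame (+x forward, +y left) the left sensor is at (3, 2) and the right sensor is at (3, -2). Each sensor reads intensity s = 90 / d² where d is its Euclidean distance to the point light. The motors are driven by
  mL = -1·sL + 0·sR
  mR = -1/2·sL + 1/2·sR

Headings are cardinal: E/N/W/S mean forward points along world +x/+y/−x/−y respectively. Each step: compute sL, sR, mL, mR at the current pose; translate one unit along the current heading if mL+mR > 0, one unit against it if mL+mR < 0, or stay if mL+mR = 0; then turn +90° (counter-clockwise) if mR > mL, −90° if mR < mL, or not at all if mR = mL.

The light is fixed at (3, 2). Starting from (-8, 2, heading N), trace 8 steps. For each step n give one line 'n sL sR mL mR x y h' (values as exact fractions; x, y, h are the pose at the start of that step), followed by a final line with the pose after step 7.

0 45/89 1 -45/89 22/89 -8 2 N
1 18/41 90/197 -18/41 72/8077 -8 1 W
2 9/8 9/16 -9/8 -9/32 -7 1 S
3 90/53 90/53 -90/53 0 -7 2 E
4 45/89 1 -45/89 22/89 -8 2 N
5 18/41 90/197 -18/41 72/8077 -8 1 W
6 9/8 9/16 -9/8 -9/32 -7 1 S
7 90/53 90/53 -90/53 0 -7 2 E
final -8 2 N

n=0: pose=(-8,2,N); sL=45/89, sR=1; mL=-45/89, mR=22/89; mL+mR=-23/89 → advance -1; mR−mL=67/89 → turn +1·90°
n=1: pose=(-8,1,W); sL=18/41, sR=90/197; mL=-18/41, mR=72/8077; mL+mR=-3474/8077 → advance -1; mR−mL=3618/8077 → turn +1·90°
n=2: pose=(-7,1,S); sL=9/8, sR=9/16; mL=-9/8, mR=-9/32; mL+mR=-45/32 → advance -1; mR−mL=27/32 → turn +1·90°
n=3: pose=(-7,2,E); sL=90/53, sR=90/53; mL=-90/53, mR=0; mL+mR=-90/53 → advance -1; mR−mL=90/53 → turn +1·90°
n=4: pose=(-8,2,N); sL=45/89, sR=1; mL=-45/89, mR=22/89; mL+mR=-23/89 → advance -1; mR−mL=67/89 → turn +1·90°
n=5: pose=(-8,1,W); sL=18/41, sR=90/197; mL=-18/41, mR=72/8077; mL+mR=-3474/8077 → advance -1; mR−mL=3618/8077 → turn +1·90°
n=6: pose=(-7,1,S); sL=9/8, sR=9/16; mL=-9/8, mR=-9/32; mL+mR=-45/32 → advance -1; mR−mL=27/32 → turn +1·90°
n=7: pose=(-7,2,E); sL=90/53, sR=90/53; mL=-90/53, mR=0; mL+mR=-90/53 → advance -1; mR−mL=90/53 → turn +1·90°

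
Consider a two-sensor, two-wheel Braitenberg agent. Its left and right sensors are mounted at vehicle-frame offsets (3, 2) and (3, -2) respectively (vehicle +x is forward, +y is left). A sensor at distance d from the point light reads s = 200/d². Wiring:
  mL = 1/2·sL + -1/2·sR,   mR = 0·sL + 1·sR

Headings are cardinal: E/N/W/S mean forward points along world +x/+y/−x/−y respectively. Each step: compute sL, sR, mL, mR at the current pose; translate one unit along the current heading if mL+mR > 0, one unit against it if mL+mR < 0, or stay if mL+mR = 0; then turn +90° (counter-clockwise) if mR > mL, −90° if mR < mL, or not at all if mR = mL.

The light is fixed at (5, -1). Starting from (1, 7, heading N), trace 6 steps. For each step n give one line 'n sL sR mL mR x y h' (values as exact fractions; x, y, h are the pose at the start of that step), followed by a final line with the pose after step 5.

0 200/157 8/5 -128/785 8/5 1 7 N
1 100/49 20/17 360/833 20/17 1 8 W
2 40/9 40/17 160/153 40/17 0 8 S
3 25/13 5 -20/13 5 0 7 E
4 200/157 8/5 -128/785 8/5 1 7 N
5 100/49 20/17 360/833 20/17 1 8 W
final 0 8 S

n=0: pose=(1,7,N); sL=200/157, sR=8/5; mL=-128/785, mR=8/5; mL+mR=1128/785 → advance +1; mR−mL=1384/785 → turn +1·90°
n=1: pose=(1,8,W); sL=100/49, sR=20/17; mL=360/833, mR=20/17; mL+mR=1340/833 → advance +1; mR−mL=620/833 → turn +1·90°
n=2: pose=(0,8,S); sL=40/9, sR=40/17; mL=160/153, mR=40/17; mL+mR=520/153 → advance +1; mR−mL=200/153 → turn +1·90°
n=3: pose=(0,7,E); sL=25/13, sR=5; mL=-20/13, mR=5; mL+mR=45/13 → advance +1; mR−mL=85/13 → turn +1·90°
n=4: pose=(1,7,N); sL=200/157, sR=8/5; mL=-128/785, mR=8/5; mL+mR=1128/785 → advance +1; mR−mL=1384/785 → turn +1·90°
n=5: pose=(1,8,W); sL=100/49, sR=20/17; mL=360/833, mR=20/17; mL+mR=1340/833 → advance +1; mR−mL=620/833 → turn +1·90°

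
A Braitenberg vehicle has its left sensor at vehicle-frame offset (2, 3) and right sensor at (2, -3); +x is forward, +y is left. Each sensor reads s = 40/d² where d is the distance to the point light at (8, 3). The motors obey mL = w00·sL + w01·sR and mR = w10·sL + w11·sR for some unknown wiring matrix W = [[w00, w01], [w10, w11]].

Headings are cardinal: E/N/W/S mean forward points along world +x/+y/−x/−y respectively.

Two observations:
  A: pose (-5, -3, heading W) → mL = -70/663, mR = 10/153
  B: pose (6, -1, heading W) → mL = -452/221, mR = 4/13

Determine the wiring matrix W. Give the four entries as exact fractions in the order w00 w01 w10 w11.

obs A: pose=(-5,-3,W) → sL=20/153, sR=20/117, mL=-70/663, mR=10/153
obs B: pose=(6,-1,W) → sL=8/13, sR=40/17, mL=-452/221, mR=4/13
sensor matrix S = [[20/153, 20/117], [8/13, 40/17]]; det S = 88960/439569
solve [mL_A; mL_B] = S·[w00; w01] and [mR_A; mR_B] = S·[w10; w11]:
  w00 = 1/2, w01 = -1, w10 = 1/2, w11 = 0

1/2 -1 1/2 0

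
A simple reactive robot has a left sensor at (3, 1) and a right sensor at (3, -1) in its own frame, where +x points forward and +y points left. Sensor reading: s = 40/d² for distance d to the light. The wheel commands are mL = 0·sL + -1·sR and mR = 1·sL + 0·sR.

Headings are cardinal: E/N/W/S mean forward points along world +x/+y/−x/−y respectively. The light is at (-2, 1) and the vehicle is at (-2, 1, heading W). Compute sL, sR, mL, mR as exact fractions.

left sensor world pos  = (-5, 0); dL² = 10
right sensor world pos = (-5, 2); dR² = 10
sL = 40/10 = 4
sR = 40/10 = 4
mL = 0·sL + -1·sR = -4
mR = 1·sL + 0·sR = 4

4 4 -4 4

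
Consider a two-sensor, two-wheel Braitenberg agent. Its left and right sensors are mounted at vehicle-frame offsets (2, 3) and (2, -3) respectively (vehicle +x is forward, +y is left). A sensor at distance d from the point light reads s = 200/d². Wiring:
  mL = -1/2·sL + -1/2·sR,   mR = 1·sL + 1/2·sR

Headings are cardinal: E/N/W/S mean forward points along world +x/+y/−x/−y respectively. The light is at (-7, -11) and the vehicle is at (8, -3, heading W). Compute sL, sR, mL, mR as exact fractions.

left sensor world pos  = (6, -6); dL² = 194
right sensor world pos = (6, 0); dR² = 290
sL = 200/194 = 100/97
sR = 200/290 = 20/29
mL = -1/2·sL + -1/2·sR = -2420/2813
mR = 1·sL + 1/2·sR = 3870/2813

100/97 20/29 -2420/2813 3870/2813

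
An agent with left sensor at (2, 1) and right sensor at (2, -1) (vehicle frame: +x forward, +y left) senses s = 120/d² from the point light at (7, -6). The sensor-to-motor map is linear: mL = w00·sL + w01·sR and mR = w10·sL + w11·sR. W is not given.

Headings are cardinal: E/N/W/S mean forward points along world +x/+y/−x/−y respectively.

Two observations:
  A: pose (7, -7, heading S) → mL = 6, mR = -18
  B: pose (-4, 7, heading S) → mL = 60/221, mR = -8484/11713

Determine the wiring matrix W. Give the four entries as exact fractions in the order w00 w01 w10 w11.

obs A: pose=(7,-7,S) → sL=12, sR=12, mL=6, mR=-18
obs B: pose=(-4,7,S) → sL=120/221, sR=24/53, mL=60/221, mR=-8484/11713
sensor matrix S = [[12, 12], [120/221, 24/53]]; det S = -12672/11713
solve [mL_A; mL_B] = S·[w00; w01] and [mR_A; mR_B] = S·[w10; w11]:
  w00 = 1/2, w01 = 0, w10 = -1/2, w11 = -1

1/2 0 -1/2 -1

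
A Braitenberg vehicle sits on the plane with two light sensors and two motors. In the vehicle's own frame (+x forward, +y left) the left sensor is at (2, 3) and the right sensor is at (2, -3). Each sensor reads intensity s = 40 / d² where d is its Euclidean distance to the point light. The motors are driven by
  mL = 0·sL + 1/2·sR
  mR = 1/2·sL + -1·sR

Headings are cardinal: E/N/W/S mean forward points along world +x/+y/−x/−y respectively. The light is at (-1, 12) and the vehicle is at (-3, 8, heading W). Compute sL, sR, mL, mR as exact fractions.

left sensor world pos  = (-5, 5); dL² = 65
right sensor world pos = (-5, 11); dR² = 17
sL = 40/65 = 8/13
sR = 40/17 = 40/17
mL = 0·sL + 1/2·sR = 20/17
mR = 1/2·sL + -1·sR = -452/221

8/13 40/17 20/17 -452/221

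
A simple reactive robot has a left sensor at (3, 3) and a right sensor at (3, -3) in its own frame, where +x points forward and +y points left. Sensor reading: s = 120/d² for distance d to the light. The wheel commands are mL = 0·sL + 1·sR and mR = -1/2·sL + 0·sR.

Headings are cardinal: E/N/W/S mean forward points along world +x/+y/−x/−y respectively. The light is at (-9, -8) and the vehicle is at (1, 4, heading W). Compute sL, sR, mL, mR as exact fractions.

12/13 60/137 60/137 -6/13

left sensor world pos  = (-2, 1); dL² = 130
right sensor world pos = (-2, 7); dR² = 274
sL = 120/130 = 12/13
sR = 120/274 = 60/137
mL = 0·sL + 1·sR = 60/137
mR = -1/2·sL + 0·sR = -6/13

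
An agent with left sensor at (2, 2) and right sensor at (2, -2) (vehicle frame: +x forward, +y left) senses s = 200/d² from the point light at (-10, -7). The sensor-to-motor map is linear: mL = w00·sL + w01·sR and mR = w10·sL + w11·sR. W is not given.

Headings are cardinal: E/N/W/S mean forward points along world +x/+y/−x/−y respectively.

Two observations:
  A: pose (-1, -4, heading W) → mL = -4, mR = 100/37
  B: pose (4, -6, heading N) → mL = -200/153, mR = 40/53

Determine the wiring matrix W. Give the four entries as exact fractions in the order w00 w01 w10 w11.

-1 0 0 1

obs A: pose=(-1,-4,W) → sL=4, sR=100/37, mL=-4, mR=100/37
obs B: pose=(4,-6,N) → sL=200/153, sR=40/53, mL=-200/153, mR=40/53
sensor matrix S = [[4, 100/37], [200/153, 40/53]]; det S = -154240/300033
solve [mL_A; mL_B] = S·[w00; w01] and [mR_A; mR_B] = S·[w10; w11]:
  w00 = -1, w01 = 0, w10 = 0, w11 = 1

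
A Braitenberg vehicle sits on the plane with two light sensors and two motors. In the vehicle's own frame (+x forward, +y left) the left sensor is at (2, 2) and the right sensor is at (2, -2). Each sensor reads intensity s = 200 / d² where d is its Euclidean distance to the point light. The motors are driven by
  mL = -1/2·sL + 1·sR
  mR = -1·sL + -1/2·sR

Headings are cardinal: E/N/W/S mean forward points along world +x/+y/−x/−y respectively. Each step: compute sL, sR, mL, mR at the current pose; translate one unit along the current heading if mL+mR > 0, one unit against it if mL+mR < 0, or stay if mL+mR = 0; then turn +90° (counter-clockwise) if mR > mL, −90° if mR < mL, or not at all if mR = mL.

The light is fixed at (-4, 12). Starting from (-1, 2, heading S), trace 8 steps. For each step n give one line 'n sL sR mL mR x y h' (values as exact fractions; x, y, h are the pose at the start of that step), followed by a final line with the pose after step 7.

0 200/169 40/29 3860/4901 -9180/4901 -1 2 S
1 100/61 4 194/61 -222/61 -1 3 W
2 200/53 40/17 420/901 -4460/901 0 3 N
3 2 10/9 1/9 -23/9 0 2 E
4 200/169 40/29 3860/4901 -9180/4901 -1 2 S
5 100/61 4 194/61 -222/61 -1 3 W
6 200/53 40/17 420/901 -4460/901 0 3 N
7 2 10/9 1/9 -23/9 0 2 E
final -1 2 S

n=0: pose=(-1,2,S); sL=200/169, sR=40/29; mL=3860/4901, mR=-9180/4901; mL+mR=-5320/4901 → advance -1; mR−mL=-13040/4901 → turn -1·90°
n=1: pose=(-1,3,W); sL=100/61, sR=4; mL=194/61, mR=-222/61; mL+mR=-28/61 → advance -1; mR−mL=-416/61 → turn -1·90°
n=2: pose=(0,3,N); sL=200/53, sR=40/17; mL=420/901, mR=-4460/901; mL+mR=-4040/901 → advance -1; mR−mL=-4880/901 → turn -1·90°
n=3: pose=(0,2,E); sL=2, sR=10/9; mL=1/9, mR=-23/9; mL+mR=-22/9 → advance -1; mR−mL=-8/3 → turn -1·90°
n=4: pose=(-1,2,S); sL=200/169, sR=40/29; mL=3860/4901, mR=-9180/4901; mL+mR=-5320/4901 → advance -1; mR−mL=-13040/4901 → turn -1·90°
n=5: pose=(-1,3,W); sL=100/61, sR=4; mL=194/61, mR=-222/61; mL+mR=-28/61 → advance -1; mR−mL=-416/61 → turn -1·90°
n=6: pose=(0,3,N); sL=200/53, sR=40/17; mL=420/901, mR=-4460/901; mL+mR=-4040/901 → advance -1; mR−mL=-4880/901 → turn -1·90°
n=7: pose=(0,2,E); sL=2, sR=10/9; mL=1/9, mR=-23/9; mL+mR=-22/9 → advance -1; mR−mL=-8/3 → turn -1·90°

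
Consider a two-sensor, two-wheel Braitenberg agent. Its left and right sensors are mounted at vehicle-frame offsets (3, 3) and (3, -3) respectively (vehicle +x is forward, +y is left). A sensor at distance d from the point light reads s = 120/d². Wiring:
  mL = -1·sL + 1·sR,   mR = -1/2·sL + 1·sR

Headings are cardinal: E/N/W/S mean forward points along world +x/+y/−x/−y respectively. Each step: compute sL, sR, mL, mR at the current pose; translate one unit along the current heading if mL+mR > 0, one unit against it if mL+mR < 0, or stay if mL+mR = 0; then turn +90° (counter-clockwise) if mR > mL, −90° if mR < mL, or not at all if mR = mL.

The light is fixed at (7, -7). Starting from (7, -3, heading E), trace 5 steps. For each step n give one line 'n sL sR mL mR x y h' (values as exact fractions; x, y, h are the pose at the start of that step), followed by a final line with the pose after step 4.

0 60/29 12 288/29 318/29 7 -3 E
1 120/53 24/13 -288/689 492/689 8 -3 N
2 15 30/17 -225/17 -195/34 8 -2 W
3 120/29 24 576/29 636/29 9 -2 S
4 60/37 60/13 1440/481 1830/481 9 -3 E
final 10 -3 N

n=0: pose=(7,-3,E); sL=60/29, sR=12; mL=288/29, mR=318/29; mL+mR=606/29 → advance +1; mR−mL=30/29 → turn +1·90°
n=1: pose=(8,-3,N); sL=120/53, sR=24/13; mL=-288/689, mR=492/689; mL+mR=204/689 → advance +1; mR−mL=60/53 → turn +1·90°
n=2: pose=(8,-2,W); sL=15, sR=30/17; mL=-225/17, mR=-195/34; mL+mR=-645/34 → advance -1; mR−mL=15/2 → turn +1·90°
n=3: pose=(9,-2,S); sL=120/29, sR=24; mL=576/29, mR=636/29; mL+mR=1212/29 → advance +1; mR−mL=60/29 → turn +1·90°
n=4: pose=(9,-3,E); sL=60/37, sR=60/13; mL=1440/481, mR=1830/481; mL+mR=3270/481 → advance +1; mR−mL=30/37 → turn +1·90°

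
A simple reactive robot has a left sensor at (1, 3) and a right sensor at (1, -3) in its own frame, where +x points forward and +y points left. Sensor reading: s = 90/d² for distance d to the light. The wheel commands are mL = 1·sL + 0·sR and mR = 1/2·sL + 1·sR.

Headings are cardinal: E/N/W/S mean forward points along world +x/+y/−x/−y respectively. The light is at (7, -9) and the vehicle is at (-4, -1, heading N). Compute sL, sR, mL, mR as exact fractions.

left sensor world pos  = (-7, 0); dL² = 277
right sensor world pos = (-1, 0); dR² = 145
sL = 90/277 = 90/277
sR = 90/145 = 18/29
mL = 1·sL + 0·sR = 90/277
mR = 1/2·sL + 1·sR = 6291/8033

90/277 18/29 90/277 6291/8033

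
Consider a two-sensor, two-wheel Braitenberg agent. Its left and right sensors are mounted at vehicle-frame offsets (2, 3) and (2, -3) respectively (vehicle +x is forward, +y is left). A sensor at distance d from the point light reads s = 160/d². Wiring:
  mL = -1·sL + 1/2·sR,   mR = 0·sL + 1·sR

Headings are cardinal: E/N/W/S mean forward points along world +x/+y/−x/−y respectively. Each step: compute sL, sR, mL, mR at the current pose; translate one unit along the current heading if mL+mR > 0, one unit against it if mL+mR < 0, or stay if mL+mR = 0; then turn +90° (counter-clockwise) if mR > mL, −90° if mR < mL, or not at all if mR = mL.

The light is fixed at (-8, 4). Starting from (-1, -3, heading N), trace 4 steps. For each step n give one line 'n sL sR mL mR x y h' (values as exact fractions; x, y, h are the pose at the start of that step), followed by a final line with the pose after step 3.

n=0: pose=(-1,-3,N); sL=160/41, sR=32/25; mL=-3344/1025, mR=32/25; mL+mR=-2032/1025 → advance -1; mR−mL=4656/1025 → turn +1·90°
n=1: pose=(-1,-4,W); sL=80/73, sR=16/5; mL=184/365, mR=16/5; mL+mR=1352/365 → advance +1; mR−mL=984/365 → turn +1·90°
n=2: pose=(-2,-4,S); sL=160/181, sR=160/109; mL=-2960/19729, mR=160/109; mL+mR=26000/19729 → advance +1; mR−mL=31920/19729 → turn +1·90°
n=3: pose=(-2,-5,E); sL=8/5, sR=10/13; mL=-79/65, mR=10/13; mL+mR=-29/65 → advance -1; mR−mL=129/65 → turn +1·90°

0 160/41 32/25 -3344/1025 32/25 -1 -3 N
1 80/73 16/5 184/365 16/5 -1 -4 W
2 160/181 160/109 -2960/19729 160/109 -2 -4 S
3 8/5 10/13 -79/65 10/13 -2 -5 E
final -3 -5 N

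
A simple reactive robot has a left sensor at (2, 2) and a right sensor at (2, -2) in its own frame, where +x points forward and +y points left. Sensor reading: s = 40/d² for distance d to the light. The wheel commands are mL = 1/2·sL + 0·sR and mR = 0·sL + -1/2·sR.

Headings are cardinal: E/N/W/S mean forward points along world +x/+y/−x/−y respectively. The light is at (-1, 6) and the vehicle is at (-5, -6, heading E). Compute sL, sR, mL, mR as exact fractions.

left sensor world pos  = (-3, -4); dL² = 104
right sensor world pos = (-3, -8); dR² = 200
sL = 40/104 = 5/13
sR = 40/200 = 1/5
mL = 1/2·sL + 0·sR = 5/26
mR = 0·sL + -1/2·sR = -1/10

5/13 1/5 5/26 -1/10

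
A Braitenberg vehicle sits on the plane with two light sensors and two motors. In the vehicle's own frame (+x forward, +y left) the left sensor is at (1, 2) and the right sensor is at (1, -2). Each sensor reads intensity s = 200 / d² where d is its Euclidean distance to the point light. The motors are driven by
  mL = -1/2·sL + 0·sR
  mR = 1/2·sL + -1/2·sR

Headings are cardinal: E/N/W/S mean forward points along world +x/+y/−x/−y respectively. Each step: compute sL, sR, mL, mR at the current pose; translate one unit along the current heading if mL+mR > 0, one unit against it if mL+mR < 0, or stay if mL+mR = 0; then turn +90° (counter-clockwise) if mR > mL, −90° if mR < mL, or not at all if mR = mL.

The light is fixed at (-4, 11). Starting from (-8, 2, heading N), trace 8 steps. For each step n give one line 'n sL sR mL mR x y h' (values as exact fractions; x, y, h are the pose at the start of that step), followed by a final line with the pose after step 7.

0 2 50/17 -1 -8/17 -8 2 N
1 200/169 200/89 -100/169 -8000/15041 -8 1 W
2 100/61 100/73 -50/61 600/4453 -7 1 S
3 200/53 8/5 -100/53 288/265 -7 2 E
4 2 50/17 -1 -8/17 -8 2 N
5 200/169 200/89 -100/169 -8000/15041 -8 1 W
6 100/61 100/73 -50/61 600/4453 -7 1 S
7 200/53 8/5 -100/53 288/265 -7 2 E
final -8 2 N

n=0: pose=(-8,2,N); sL=2, sR=50/17; mL=-1, mR=-8/17; mL+mR=-25/17 → advance -1; mR−mL=9/17 → turn +1·90°
n=1: pose=(-8,1,W); sL=200/169, sR=200/89; mL=-100/169, mR=-8000/15041; mL+mR=-100/89 → advance -1; mR−mL=900/15041 → turn +1·90°
n=2: pose=(-7,1,S); sL=100/61, sR=100/73; mL=-50/61, mR=600/4453; mL+mR=-50/73 → advance -1; mR−mL=4250/4453 → turn +1·90°
n=3: pose=(-7,2,E); sL=200/53, sR=8/5; mL=-100/53, mR=288/265; mL+mR=-4/5 → advance -1; mR−mL=788/265 → turn +1·90°
n=4: pose=(-8,2,N); sL=2, sR=50/17; mL=-1, mR=-8/17; mL+mR=-25/17 → advance -1; mR−mL=9/17 → turn +1·90°
n=5: pose=(-8,1,W); sL=200/169, sR=200/89; mL=-100/169, mR=-8000/15041; mL+mR=-100/89 → advance -1; mR−mL=900/15041 → turn +1·90°
n=6: pose=(-7,1,S); sL=100/61, sR=100/73; mL=-50/61, mR=600/4453; mL+mR=-50/73 → advance -1; mR−mL=4250/4453 → turn +1·90°
n=7: pose=(-7,2,E); sL=200/53, sR=8/5; mL=-100/53, mR=288/265; mL+mR=-4/5 → advance -1; mR−mL=788/265 → turn +1·90°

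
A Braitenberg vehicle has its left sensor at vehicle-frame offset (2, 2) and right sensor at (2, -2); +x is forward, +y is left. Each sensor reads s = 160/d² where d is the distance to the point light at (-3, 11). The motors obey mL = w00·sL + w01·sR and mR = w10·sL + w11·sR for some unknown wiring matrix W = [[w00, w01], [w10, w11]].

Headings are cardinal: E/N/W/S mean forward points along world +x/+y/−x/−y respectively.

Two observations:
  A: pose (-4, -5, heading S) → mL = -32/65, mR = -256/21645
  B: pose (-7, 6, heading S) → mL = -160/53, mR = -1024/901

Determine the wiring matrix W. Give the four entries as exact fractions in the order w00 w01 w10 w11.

-1 0 -1 1

obs A: pose=(-4,-5,S) → sL=32/65, sR=160/333, mL=-32/65, mR=-256/21645
obs B: pose=(-7,6,S) → sL=160/53, sR=32/17, mL=-160/53, mR=-1024/901
sensor matrix S = [[32/65, 160/333], [160/53, 32/17]]; det S = -10215424/19502145
solve [mL_A; mL_B] = S·[w00; w01] and [mR_A; mR_B] = S·[w10; w11]:
  w00 = -1, w01 = 0, w10 = -1, w11 = 1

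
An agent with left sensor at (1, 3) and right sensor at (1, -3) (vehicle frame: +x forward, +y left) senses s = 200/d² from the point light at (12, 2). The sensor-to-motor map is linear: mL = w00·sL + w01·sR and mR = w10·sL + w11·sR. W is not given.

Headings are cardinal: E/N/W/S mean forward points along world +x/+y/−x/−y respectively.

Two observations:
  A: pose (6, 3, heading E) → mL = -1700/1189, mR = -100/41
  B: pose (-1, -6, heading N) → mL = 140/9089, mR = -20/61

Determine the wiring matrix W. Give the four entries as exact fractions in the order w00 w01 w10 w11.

-1 1/2 -1/2 0

obs A: pose=(6,3,E) → sL=200/41, sR=200/29, mL=-1700/1189, mR=-100/41
obs B: pose=(-1,-6,N) → sL=40/61, sR=200/149, mL=140/9089, mR=-20/61
sensor matrix S = [[200/41, 200/29], [40/61, 200/149]]; det S = 21888000/10806821
solve [mL_A; mL_B] = S·[w00; w01] and [mR_A; mR_B] = S·[w10; w11]:
  w00 = -1, w01 = 1/2, w10 = -1/2, w11 = 0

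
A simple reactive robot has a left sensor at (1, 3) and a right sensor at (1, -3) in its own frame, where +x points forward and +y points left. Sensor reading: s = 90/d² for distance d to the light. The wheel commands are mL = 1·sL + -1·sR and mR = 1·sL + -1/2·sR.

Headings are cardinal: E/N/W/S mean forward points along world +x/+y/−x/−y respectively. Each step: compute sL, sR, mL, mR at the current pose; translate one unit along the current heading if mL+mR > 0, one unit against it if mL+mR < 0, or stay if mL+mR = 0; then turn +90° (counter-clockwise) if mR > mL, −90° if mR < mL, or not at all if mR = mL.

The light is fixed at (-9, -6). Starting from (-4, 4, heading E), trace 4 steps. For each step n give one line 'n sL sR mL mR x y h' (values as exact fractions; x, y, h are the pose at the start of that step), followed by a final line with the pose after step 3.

0 18/41 18/17 -432/697 -63/697 -4 4 E
1 45/61 9/17 216/1037 981/2074 -5 4 N
2 90/73 18/41 2376/2993 3033/2993 -5 5 W
3 45/68 9/10 -81/340 18/85 -6 5 S
final -6 6 E

n=0: pose=(-4,4,E); sL=18/41, sR=18/17; mL=-432/697, mR=-63/697; mL+mR=-495/697 → advance -1; mR−mL=9/17 → turn +1·90°
n=1: pose=(-5,4,N); sL=45/61, sR=9/17; mL=216/1037, mR=981/2074; mL+mR=1413/2074 → advance +1; mR−mL=9/34 → turn +1·90°
n=2: pose=(-5,5,W); sL=90/73, sR=18/41; mL=2376/2993, mR=3033/2993; mL+mR=5409/2993 → advance +1; mR−mL=9/41 → turn +1·90°
n=3: pose=(-6,5,S); sL=45/68, sR=9/10; mL=-81/340, mR=18/85; mL+mR=-9/340 → advance -1; mR−mL=9/20 → turn +1·90°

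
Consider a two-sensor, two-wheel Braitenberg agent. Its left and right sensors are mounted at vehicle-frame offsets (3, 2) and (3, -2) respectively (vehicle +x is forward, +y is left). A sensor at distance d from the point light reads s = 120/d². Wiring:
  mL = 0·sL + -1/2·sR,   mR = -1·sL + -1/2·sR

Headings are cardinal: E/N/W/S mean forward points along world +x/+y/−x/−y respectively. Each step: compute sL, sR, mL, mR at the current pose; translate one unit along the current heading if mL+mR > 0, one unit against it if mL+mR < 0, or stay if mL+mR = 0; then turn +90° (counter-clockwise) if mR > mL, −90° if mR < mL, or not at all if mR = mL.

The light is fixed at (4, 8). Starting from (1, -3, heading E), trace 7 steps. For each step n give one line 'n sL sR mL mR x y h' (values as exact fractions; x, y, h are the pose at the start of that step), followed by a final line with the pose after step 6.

n=0: pose=(1,-3,E); sL=40/27, sR=120/169; mL=-60/169, mR=-8380/4563; mL+mR=-10000/4563 → advance -1; mR−mL=-40/27 → turn -1·90°
n=1: pose=(0,-3,S); sL=3/5, sR=15/29; mL=-15/58, mR=-249/290; mL+mR=-162/145 → advance -1; mR−mL=-3/5 → turn -1·90°
n=2: pose=(0,-2,W); sL=120/193, sR=120/113; mL=-60/113, mR=-25140/21809; mL+mR=-36720/21809 → advance -1; mR−mL=-120/193 → turn -1·90°
n=3: pose=(1,-2,N); sL=60/37, sR=12/5; mL=-6/5, mR=-522/185; mL+mR=-744/185 → advance -1; mR−mL=-60/37 → turn -1·90°
n=4: pose=(1,-3,E); sL=40/27, sR=120/169; mL=-60/169, mR=-8380/4563; mL+mR=-10000/4563 → advance -1; mR−mL=-40/27 → turn -1·90°
n=5: pose=(0,-3,S); sL=3/5, sR=15/29; mL=-15/58, mR=-249/290; mL+mR=-162/145 → advance -1; mR−mL=-3/5 → turn -1·90°
n=6: pose=(0,-2,W); sL=120/193, sR=120/113; mL=-60/113, mR=-25140/21809; mL+mR=-36720/21809 → advance -1; mR−mL=-120/193 → turn -1·90°

0 40/27 120/169 -60/169 -8380/4563 1 -3 E
1 3/5 15/29 -15/58 -249/290 0 -3 S
2 120/193 120/113 -60/113 -25140/21809 0 -2 W
3 60/37 12/5 -6/5 -522/185 1 -2 N
4 40/27 120/169 -60/169 -8380/4563 1 -3 E
5 3/5 15/29 -15/58 -249/290 0 -3 S
6 120/193 120/113 -60/113 -25140/21809 0 -2 W
final 1 -2 N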